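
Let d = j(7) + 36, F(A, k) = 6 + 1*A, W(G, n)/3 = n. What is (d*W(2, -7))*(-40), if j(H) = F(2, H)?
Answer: 36960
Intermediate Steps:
W(G, n) = 3*n
F(A, k) = 6 + A
j(H) = 8 (j(H) = 6 + 2 = 8)
d = 44 (d = 8 + 36 = 44)
(d*W(2, -7))*(-40) = (44*(3*(-7)))*(-40) = (44*(-21))*(-40) = -924*(-40) = 36960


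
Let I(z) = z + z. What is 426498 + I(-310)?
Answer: 425878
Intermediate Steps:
I(z) = 2*z
426498 + I(-310) = 426498 + 2*(-310) = 426498 - 620 = 425878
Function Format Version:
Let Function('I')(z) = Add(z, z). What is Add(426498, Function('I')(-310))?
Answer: 425878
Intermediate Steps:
Function('I')(z) = Mul(2, z)
Add(426498, Function('I')(-310)) = Add(426498, Mul(2, -310)) = Add(426498, -620) = 425878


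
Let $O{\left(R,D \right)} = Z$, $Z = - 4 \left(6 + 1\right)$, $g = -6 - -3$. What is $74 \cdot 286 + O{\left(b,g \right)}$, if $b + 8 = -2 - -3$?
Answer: $21136$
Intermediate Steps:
$b = -7$ ($b = -8 - -1 = -8 + \left(-2 + 3\right) = -8 + 1 = -7$)
$g = -3$ ($g = -6 + 3 = -3$)
$Z = -28$ ($Z = \left(-4\right) 7 = -28$)
$O{\left(R,D \right)} = -28$
$74 \cdot 286 + O{\left(b,g \right)} = 74 \cdot 286 - 28 = 21164 - 28 = 21136$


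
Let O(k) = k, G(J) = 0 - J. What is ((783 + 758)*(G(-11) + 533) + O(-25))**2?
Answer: 702711681841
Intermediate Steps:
G(J) = -J
((783 + 758)*(G(-11) + 533) + O(-25))**2 = ((783 + 758)*(-1*(-11) + 533) - 25)**2 = (1541*(11 + 533) - 25)**2 = (1541*544 - 25)**2 = (838304 - 25)**2 = 838279**2 = 702711681841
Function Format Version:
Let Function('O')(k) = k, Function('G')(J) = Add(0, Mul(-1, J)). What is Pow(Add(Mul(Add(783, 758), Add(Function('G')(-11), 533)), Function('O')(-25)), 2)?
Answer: 702711681841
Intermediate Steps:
Function('G')(J) = Mul(-1, J)
Pow(Add(Mul(Add(783, 758), Add(Function('G')(-11), 533)), Function('O')(-25)), 2) = Pow(Add(Mul(Add(783, 758), Add(Mul(-1, -11), 533)), -25), 2) = Pow(Add(Mul(1541, Add(11, 533)), -25), 2) = Pow(Add(Mul(1541, 544), -25), 2) = Pow(Add(838304, -25), 2) = Pow(838279, 2) = 702711681841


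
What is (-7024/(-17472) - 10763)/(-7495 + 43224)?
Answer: -11752757/39016068 ≈ -0.30123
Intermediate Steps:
(-7024/(-17472) - 10763)/(-7495 + 43224) = (-7024*(-1/17472) - 10763)/35729 = (439/1092 - 10763)*(1/35729) = -11752757/1092*1/35729 = -11752757/39016068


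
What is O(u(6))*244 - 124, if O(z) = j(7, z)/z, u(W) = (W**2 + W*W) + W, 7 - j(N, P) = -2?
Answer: -1246/13 ≈ -95.846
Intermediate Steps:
j(N, P) = 9 (j(N, P) = 7 - 1*(-2) = 7 + 2 = 9)
u(W) = W + 2*W**2 (u(W) = (W**2 + W**2) + W = 2*W**2 + W = W + 2*W**2)
O(z) = 9/z
O(u(6))*244 - 124 = (9/((6*(1 + 2*6))))*244 - 124 = (9/((6*(1 + 12))))*244 - 124 = (9/((6*13)))*244 - 124 = (9/78)*244 - 124 = (9*(1/78))*244 - 124 = (3/26)*244 - 124 = 366/13 - 124 = -1246/13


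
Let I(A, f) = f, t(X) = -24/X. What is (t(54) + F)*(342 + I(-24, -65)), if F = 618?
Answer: 1539566/9 ≈ 1.7106e+5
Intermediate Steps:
(t(54) + F)*(342 + I(-24, -65)) = (-24/54 + 618)*(342 - 65) = (-24*1/54 + 618)*277 = (-4/9 + 618)*277 = (5558/9)*277 = 1539566/9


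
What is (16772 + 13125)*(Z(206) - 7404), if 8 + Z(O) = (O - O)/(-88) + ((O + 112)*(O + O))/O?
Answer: -202582072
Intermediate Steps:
Z(O) = 216 + 2*O (Z(O) = -8 + ((O - O)/(-88) + ((O + 112)*(O + O))/O) = -8 + (0*(-1/88) + ((112 + O)*(2*O))/O) = -8 + (0 + (2*O*(112 + O))/O) = -8 + (0 + (224 + 2*O)) = -8 + (224 + 2*O) = 216 + 2*O)
(16772 + 13125)*(Z(206) - 7404) = (16772 + 13125)*((216 + 2*206) - 7404) = 29897*((216 + 412) - 7404) = 29897*(628 - 7404) = 29897*(-6776) = -202582072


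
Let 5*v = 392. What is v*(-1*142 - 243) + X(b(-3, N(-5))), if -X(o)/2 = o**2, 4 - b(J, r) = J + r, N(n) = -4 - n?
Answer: -30256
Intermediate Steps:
v = 392/5 (v = (1/5)*392 = 392/5 ≈ 78.400)
b(J, r) = 4 - J - r (b(J, r) = 4 - (J + r) = 4 + (-J - r) = 4 - J - r)
X(o) = -2*o**2
v*(-1*142 - 243) + X(b(-3, N(-5))) = 392*(-1*142 - 243)/5 - 2*(4 - 1*(-3) - (-4 - 1*(-5)))**2 = 392*(-142 - 243)/5 - 2*(4 + 3 - (-4 + 5))**2 = (392/5)*(-385) - 2*(4 + 3 - 1*1)**2 = -30184 - 2*(4 + 3 - 1)**2 = -30184 - 2*6**2 = -30184 - 2*36 = -30184 - 72 = -30256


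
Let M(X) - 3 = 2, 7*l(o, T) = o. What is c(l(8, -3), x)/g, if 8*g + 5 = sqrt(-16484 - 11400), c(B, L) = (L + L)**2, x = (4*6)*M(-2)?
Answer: -256000/3101 - 102400*I*sqrt(6971)/3101 ≈ -82.554 - 2757.1*I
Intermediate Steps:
l(o, T) = o/7
M(X) = 5 (M(X) = 3 + 2 = 5)
x = 120 (x = (4*6)*5 = 24*5 = 120)
c(B, L) = 4*L**2 (c(B, L) = (2*L)**2 = 4*L**2)
g = -5/8 + I*sqrt(6971)/4 (g = -5/8 + sqrt(-16484 - 11400)/8 = -5/8 + sqrt(-27884)/8 = -5/8 + (2*I*sqrt(6971))/8 = -5/8 + I*sqrt(6971)/4 ≈ -0.625 + 20.873*I)
c(l(8, -3), x)/g = (4*120**2)/(-5/8 + I*sqrt(6971)/4) = (4*14400)/(-5/8 + I*sqrt(6971)/4) = 57600/(-5/8 + I*sqrt(6971)/4)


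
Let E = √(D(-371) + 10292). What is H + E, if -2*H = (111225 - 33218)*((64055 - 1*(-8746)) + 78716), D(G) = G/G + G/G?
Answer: -11819386619/2 + √10294 ≈ -5.9097e+9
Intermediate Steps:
D(G) = 2 (D(G) = 1 + 1 = 2)
H = -11819386619/2 (H = -(111225 - 33218)*((64055 - 1*(-8746)) + 78716)/2 = -78007*((64055 + 8746) + 78716)/2 = -78007*(72801 + 78716)/2 = -78007*151517/2 = -½*11819386619 = -11819386619/2 ≈ -5.9097e+9)
E = √10294 (E = √(2 + 10292) = √10294 ≈ 101.46)
H + E = -11819386619/2 + √10294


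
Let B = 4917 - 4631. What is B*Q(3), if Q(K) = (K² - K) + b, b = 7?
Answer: 3718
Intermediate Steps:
B = 286
Q(K) = 7 + K² - K (Q(K) = (K² - K) + 7 = 7 + K² - K)
B*Q(3) = 286*(7 + 3² - 1*3) = 286*(7 + 9 - 3) = 286*13 = 3718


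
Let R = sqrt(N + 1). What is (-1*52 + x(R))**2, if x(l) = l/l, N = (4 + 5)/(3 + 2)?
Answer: 2601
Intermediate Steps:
N = 9/5 ≈ 1.8000
R = sqrt(70)/5 (R = sqrt(9/5 + 1) = sqrt(14/5) = sqrt(70)/5 ≈ 1.6733)
x(l) = 1
(-1*52 + x(R))**2 = (-1*52 + 1)**2 = (-52 + 1)**2 = (-51)**2 = 2601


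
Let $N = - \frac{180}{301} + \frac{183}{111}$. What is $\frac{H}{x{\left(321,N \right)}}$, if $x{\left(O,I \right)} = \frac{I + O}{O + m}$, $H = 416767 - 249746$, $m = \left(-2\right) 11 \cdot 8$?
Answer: $\frac{269716367165}{3586678} \approx 75200.0$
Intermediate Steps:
$N = \frac{11701}{11137}$ ($N = \left(-180\right) \frac{1}{301} + 183 \cdot \frac{1}{111} = - \frac{180}{301} + \frac{61}{37} = \frac{11701}{11137} \approx 1.0506$)
$m = -176$ ($m = \left(-22\right) 8 = -176$)
$H = 167021$ ($H = 416767 - 249746 = 167021$)
$x{\left(O,I \right)} = \frac{I + O}{-176 + O}$ ($x{\left(O,I \right)} = \frac{I + O}{O - 176} = \frac{I + O}{-176 + O}$)
$\frac{H}{x{\left(321,N \right)}} = \frac{167021}{\frac{1}{-176 + 321} \left(\frac{11701}{11137} + 321\right)} = \frac{167021}{\frac{1}{145} \cdot \frac{3586678}{11137}} = \frac{167021}{\frac{3586678}{1614865}} = 167021 \cdot \frac{1614865}{3586678} = \frac{269716367165}{3586678}$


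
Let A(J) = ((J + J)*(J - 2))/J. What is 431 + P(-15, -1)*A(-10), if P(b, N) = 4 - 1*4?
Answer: 431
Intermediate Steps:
A(J) = -4 + 2*J (A(J) = ((2*J)*(-2 + J))/J = (2*J*(-2 + J))/J = -4 + 2*J)
P(b, N) = 0 (P(b, N) = 4 - 4 = 0)
431 + P(-15, -1)*A(-10) = 431 + 0*(-4 + 2*(-10)) = 431 + 0*(-4 - 20) = 431 + 0*(-24) = 431 + 0 = 431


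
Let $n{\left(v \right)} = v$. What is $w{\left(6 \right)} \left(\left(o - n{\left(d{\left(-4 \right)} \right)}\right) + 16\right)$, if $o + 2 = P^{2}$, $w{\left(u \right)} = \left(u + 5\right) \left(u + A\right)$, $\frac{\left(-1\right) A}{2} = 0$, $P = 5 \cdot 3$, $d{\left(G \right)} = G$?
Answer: $16038$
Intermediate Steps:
$P = 15$
$A = 0$ ($A = \left(-2\right) 0 = 0$)
$w{\left(u \right)} = u \left(5 + u\right)$ ($w{\left(u \right)} = \left(u + 5\right) \left(u + 0\right) = \left(5 + u\right) u = u \left(5 + u\right)$)
$o = 223$ ($o = -2 + 15^{2} = -2 + 225 = 223$)
$w{\left(6 \right)} \left(\left(o - n{\left(d{\left(-4 \right)} \right)}\right) + 16\right) = 6 \left(5 + 6\right) \left(\left(223 - -4\right) + 16\right) = 6 \cdot 11 \left(\left(223 + 4\right) + 16\right) = 66 \left(227 + 16\right) = 66 \cdot 243 = 16038$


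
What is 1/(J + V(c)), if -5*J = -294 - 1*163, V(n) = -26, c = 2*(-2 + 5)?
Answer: 5/327 ≈ 0.015291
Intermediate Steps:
c = 6 (c = 2*3 = 6)
J = 457/5 (J = -(-294 - 1*163)/5 = -(-294 - 163)/5 = -1/5*(-457) = 457/5 ≈ 91.400)
1/(J + V(c)) = 1/(457/5 - 26) = 1/(327/5) = 5/327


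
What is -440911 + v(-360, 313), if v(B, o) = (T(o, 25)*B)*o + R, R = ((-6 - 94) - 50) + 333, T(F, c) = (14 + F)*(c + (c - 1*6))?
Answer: -1621680568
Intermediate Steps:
T(F, c) = (-6 + 2*c)*(14 + F) (T(F, c) = (14 + F)*(c + (c - 6)) = (14 + F)*(c + (-6 + c)) = (14 + F)*(-6 + 2*c) = (-6 + 2*c)*(14 + F))
R = 183 (R = (-100 - 50) + 333 = -150 + 333 = 183)
v(B, o) = 183 + B*o*(616 + 44*o) (v(B, o) = ((-84 - 6*o + 28*25 + 2*o*25)*B)*o + 183 = ((-84 - 6*o + 700 + 50*o)*B)*o + 183 = ((616 + 44*o)*B)*o + 183 = (B*(616 + 44*o))*o + 183 = B*o*(616 + 44*o) + 183 = 183 + B*o*(616 + 44*o))
-440911 + v(-360, 313) = -440911 + (183 + 44*(-360)*313*(14 + 313)) = -440911 + (183 + 44*(-360)*313*327) = -440911 + (183 - 1621239840) = -440911 - 1621239657 = -1621680568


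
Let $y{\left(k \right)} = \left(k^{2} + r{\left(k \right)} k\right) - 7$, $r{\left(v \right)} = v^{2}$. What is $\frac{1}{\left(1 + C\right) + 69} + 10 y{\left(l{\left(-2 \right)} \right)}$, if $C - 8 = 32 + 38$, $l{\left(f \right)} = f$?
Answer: $- \frac{16279}{148} \approx -109.99$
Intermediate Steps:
$C = 78$ ($C = 8 + \left(32 + 38\right) = 8 + 70 = 78$)
$y{\left(k \right)} = -7 + k^{2} + k^{3}$ ($y{\left(k \right)} = \left(k^{2} + k^{2} k\right) - 7 = \left(k^{2} + k^{3}\right) - 7 = -7 + k^{2} + k^{3}$)
$\frac{1}{\left(1 + C\right) + 69} + 10 y{\left(l{\left(-2 \right)} \right)} = \frac{1}{\left(1 + 78\right) + 69} + 10 \left(-7 + \left(-2\right)^{2} + \left(-2\right)^{3}\right) = \frac{1}{79 + 69} + 10 \left(-7 + 4 - 8\right) = \frac{1}{148} + 10 \left(-11\right) = \frac{1}{148} - 110 = - \frac{16279}{148}$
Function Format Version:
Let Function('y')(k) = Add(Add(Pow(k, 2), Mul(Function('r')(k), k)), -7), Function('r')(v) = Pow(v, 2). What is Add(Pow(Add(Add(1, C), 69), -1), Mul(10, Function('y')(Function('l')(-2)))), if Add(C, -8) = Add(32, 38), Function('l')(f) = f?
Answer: Rational(-16279, 148) ≈ -109.99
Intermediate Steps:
C = 78 (C = Add(8, Add(32, 38)) = Add(8, 70) = 78)
Function('y')(k) = Add(-7, Pow(k, 2), Pow(k, 3)) (Function('y')(k) = Add(Add(Pow(k, 2), Mul(Pow(k, 2), k)), -7) = Add(Add(Pow(k, 2), Pow(k, 3)), -7) = Add(-7, Pow(k, 2), Pow(k, 3)))
Add(Pow(Add(Add(1, C), 69), -1), Mul(10, Function('y')(Function('l')(-2)))) = Add(Pow(Add(Add(1, 78), 69), -1), Mul(10, Add(-7, Pow(-2, 2), Pow(-2, 3)))) = Add(Pow(Add(79, 69), -1), Mul(10, Add(-7, 4, -8))) = Add(Pow(148, -1), Mul(10, -11)) = Add(Rational(1, 148), -110) = Rational(-16279, 148)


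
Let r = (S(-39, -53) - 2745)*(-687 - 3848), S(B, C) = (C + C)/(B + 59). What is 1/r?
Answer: 2/24945221 ≈ 8.0176e-8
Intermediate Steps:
S(B, C) = 2*C/(59 + B) (S(B, C) = (2*C)/(59 + B) = 2*C/(59 + B))
r = 24945221/2 (r = (2*(-53)/(59 - 39) - 2745)*(-687 - 3848) = (2*(-53)/20 - 2745)*(-4535) = (2*(-53)*(1/20) - 2745)*(-4535) = (-53/10 - 2745)*(-4535) = -27503/10*(-4535) = 24945221/2 ≈ 1.2473e+7)
1/r = 1/(24945221/2) = 2/24945221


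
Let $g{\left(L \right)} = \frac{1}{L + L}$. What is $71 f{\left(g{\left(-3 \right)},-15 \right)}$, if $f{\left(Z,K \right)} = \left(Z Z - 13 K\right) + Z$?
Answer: $\frac{498065}{36} \approx 13835.0$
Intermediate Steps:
$g{\left(L \right)} = \frac{1}{2 L}$
$f{\left(Z,K \right)} = Z + Z^{2} - 13 K$ ($f{\left(Z,K \right)} = \left(Z^{2} - 13 K\right) + Z = Z + Z^{2} - 13 K$)
$71 f{\left(g{\left(-3 \right)},-15 \right)} = 71 \left(\frac{1}{2 \left(-3\right)} + \left(\frac{1}{2 \left(-3\right)}\right)^{2} - -195\right) = 71 \left(\frac{1}{2} \left(- \frac{1}{3}\right) + \left(\frac{1}{2} \left(- \frac{1}{3}\right)\right)^{2} + 195\right) = 71 \left(- \frac{1}{6} + \left(- \frac{1}{6}\right)^{2} + 195\right) = 71 \left(- \frac{1}{6} + \frac{1}{36} + 195\right) = 71 \cdot \frac{7015}{36} = \frac{498065}{36}$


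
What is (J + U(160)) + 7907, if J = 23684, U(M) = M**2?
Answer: 57191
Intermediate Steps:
(J + U(160)) + 7907 = (23684 + 160**2) + 7907 = (23684 + 25600) + 7907 = 49284 + 7907 = 57191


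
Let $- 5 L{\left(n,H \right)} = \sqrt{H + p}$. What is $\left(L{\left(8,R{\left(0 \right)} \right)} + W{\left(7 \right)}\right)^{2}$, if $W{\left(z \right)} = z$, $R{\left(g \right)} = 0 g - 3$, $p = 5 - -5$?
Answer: $\frac{\left(35 - \sqrt{7}\right)^{2}}{25} \approx 41.872$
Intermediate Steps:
$p = 10$ ($p = 5 + 5 = 10$)
$R{\left(g \right)} = -3$ ($R{\left(g \right)} = 0 - 3 = -3$)
$L{\left(n,H \right)} = - \frac{\sqrt{10 + H}}{5}$ ($L{\left(n,H \right)} = - \frac{\sqrt{H + 10}}{5} = - \frac{\sqrt{10 + H}}{5}$)
$\left(L{\left(8,R{\left(0 \right)} \right)} + W{\left(7 \right)}\right)^{2} = \left(- \frac{\sqrt{10 - 3}}{5} + 7\right)^{2} = \left(- \frac{\sqrt{7}}{5} + 7\right)^{2} = \left(7 - \frac{\sqrt{7}}{5}\right)^{2}$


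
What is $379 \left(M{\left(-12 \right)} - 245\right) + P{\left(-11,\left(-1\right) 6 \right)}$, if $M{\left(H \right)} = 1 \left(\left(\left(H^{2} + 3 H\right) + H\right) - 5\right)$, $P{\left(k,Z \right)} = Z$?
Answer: $-58372$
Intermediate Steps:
$M{\left(H \right)} = -5 + H^{2} + 4 H$ ($M{\left(H \right)} = 1 \left(\left(H^{2} + 4 H\right) - 5\right) = 1 \left(-5 + H^{2} + 4 H\right) = -5 + H^{2} + 4 H$)
$379 \left(M{\left(-12 \right)} - 245\right) + P{\left(-11,\left(-1\right) 6 \right)} = 379 \left(\left(-5 + \left(-12\right)^{2} + 4 \left(-12\right)\right) - 245\right) - 6 = 379 \left(\left(-5 + 144 - 48\right) - 245\right) - 6 = 379 \left(91 - 245\right) - 6 = 379 \left(-154\right) - 6 = -58366 - 6 = -58372$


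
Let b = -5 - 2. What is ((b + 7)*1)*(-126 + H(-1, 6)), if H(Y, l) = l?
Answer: 0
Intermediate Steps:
b = -7
((b + 7)*1)*(-126 + H(-1, 6)) = ((-7 + 7)*1)*(-126 + 6) = (0*1)*(-120) = 0*(-120) = 0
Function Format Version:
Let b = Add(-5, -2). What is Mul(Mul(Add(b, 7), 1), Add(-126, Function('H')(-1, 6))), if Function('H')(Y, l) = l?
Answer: 0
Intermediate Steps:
b = -7
Mul(Mul(Add(b, 7), 1), Add(-126, Function('H')(-1, 6))) = Mul(Mul(Add(-7, 7), 1), Add(-126, 6)) = Mul(Mul(0, 1), -120) = Mul(0, -120) = 0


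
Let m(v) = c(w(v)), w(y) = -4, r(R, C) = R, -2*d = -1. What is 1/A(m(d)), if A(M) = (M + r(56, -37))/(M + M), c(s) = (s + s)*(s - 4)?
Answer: 16/15 ≈ 1.0667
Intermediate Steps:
d = 1/2 (d = -1/2*(-1) = 1/2 ≈ 0.50000)
c(s) = 2*s*(-4 + s) (c(s) = (2*s)*(-4 + s) = 2*s*(-4 + s))
m(v) = 64 (m(v) = 2*(-4)*(-4 - 4) = 2*(-4)*(-8) = 64)
A(M) = (56 + M)/(2*M) (A(M) = (M + 56)/(M + M) = (56 + M)/((2*M)) = (56 + M)*(1/(2*M)) = (56 + M)/(2*M))
1/A(m(d)) = 1/((1/2)*(56 + 64)/64) = 1/((1/2)*(1/64)*120) = 1/(15/16) = 16/15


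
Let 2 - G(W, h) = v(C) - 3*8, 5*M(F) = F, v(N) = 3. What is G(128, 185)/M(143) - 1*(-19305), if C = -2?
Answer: 2760730/143 ≈ 19306.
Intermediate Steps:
M(F) = F/5
G(W, h) = 23 (G(W, h) = 2 - (3 - 3*8) = 2 - (3 - 24) = 2 - 1*(-21) = 2 + 21 = 23)
G(128, 185)/M(143) - 1*(-19305) = 23/(((⅕)*143)) - 1*(-19305) = 23/(143/5) + 19305 = 23*(5/143) + 19305 = 115/143 + 19305 = 2760730/143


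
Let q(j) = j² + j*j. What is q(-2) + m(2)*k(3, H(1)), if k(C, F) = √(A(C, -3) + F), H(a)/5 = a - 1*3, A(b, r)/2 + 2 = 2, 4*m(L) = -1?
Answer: 8 - I*√10/4 ≈ 8.0 - 0.79057*I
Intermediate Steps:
m(L) = -¼ (m(L) = (¼)*(-1) = -¼)
A(b, r) = 0 (A(b, r) = -4 + 2*2 = -4 + 4 = 0)
q(j) = 2*j² (q(j) = j² + j² = 2*j²)
H(a) = -15 + 5*a (H(a) = 5*(a - 1*3) = 5*(a - 3) = 5*(-3 + a) = -15 + 5*a)
k(C, F) = √F (k(C, F) = √(0 + F) = √F)
q(-2) + m(2)*k(3, H(1)) = 2*(-2)² - √(-15 + 5*1)/4 = 2*4 - √(-15 + 5)/4 = 8 - I*√10/4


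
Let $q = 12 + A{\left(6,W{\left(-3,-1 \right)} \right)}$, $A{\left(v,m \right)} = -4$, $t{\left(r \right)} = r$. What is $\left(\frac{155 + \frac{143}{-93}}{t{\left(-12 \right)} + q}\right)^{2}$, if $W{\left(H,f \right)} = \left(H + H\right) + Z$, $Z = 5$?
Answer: $\frac{12730624}{8649} \approx 1471.9$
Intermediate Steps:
$W{\left(H,f \right)} = 5 + 2 H$ ($W{\left(H,f \right)} = \left(H + H\right) + 5 = 2 H + 5 = 5 + 2 H$)
$q = 8$ ($q = 12 - 4 = 8$)
$\left(\frac{155 + \frac{143}{-93}}{t{\left(-12 \right)} + q}\right)^{2} = \left(\frac{155 + \frac{143}{-93}}{-12 + 8}\right)^{2} = \left(\frac{155 + 143 \left(- \frac{1}{93}\right)}{-4}\right)^{2} = \left(\left(155 - \frac{143}{93}\right) \left(- \frac{1}{4}\right)\right)^{2} = \left(\frac{14272}{93} \left(- \frac{1}{4}\right)\right)^{2} = \left(- \frac{3568}{93}\right)^{2} = \frac{12730624}{8649}$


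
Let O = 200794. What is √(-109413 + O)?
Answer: √91381 ≈ 302.29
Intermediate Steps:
√(-109413 + O) = √(-109413 + 200794) = √91381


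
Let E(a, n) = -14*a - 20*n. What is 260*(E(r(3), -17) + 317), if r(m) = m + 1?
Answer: 156260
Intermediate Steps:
r(m) = 1 + m
E(a, n) = -20*n - 14*a
260*(E(r(3), -17) + 317) = 260*((-20*(-17) - 14*(1 + 3)) + 317) = 260*((340 - 14*4) + 317) = 260*((340 - 56) + 317) = 260*(284 + 317) = 260*601 = 156260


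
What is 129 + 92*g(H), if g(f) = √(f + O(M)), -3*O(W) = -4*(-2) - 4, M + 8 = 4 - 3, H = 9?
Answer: 129 + 92*√69/3 ≈ 383.74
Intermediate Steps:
M = -7 (M = -8 + (4 - 3) = -8 + 1 = -7)
O(W) = -4/3 (O(W) = -(-4*(-2) - 4)/3 = -(8 - 4)/3 = -⅓*4 = -4/3)
g(f) = √(-4/3 + f) (g(f) = √(f - 4/3) = √(-4/3 + f))
129 + 92*g(H) = 129 + 92*(√(-12 + 9*9)/3) = 129 + 92*(√(-12 + 81)/3) = 129 + 92*(√69/3) = 129 + 92*√69/3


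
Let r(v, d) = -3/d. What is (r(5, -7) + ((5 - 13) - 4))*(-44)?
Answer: 3564/7 ≈ 509.14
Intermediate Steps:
(r(5, -7) + ((5 - 13) - 4))*(-44) = (-3/(-7) + ((5 - 13) - 4))*(-44) = (-3*(-⅐) + (-8 - 4))*(-44) = (3/7 - 12)*(-44) = -81/7*(-44) = 3564/7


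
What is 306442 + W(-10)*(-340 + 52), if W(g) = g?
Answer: 309322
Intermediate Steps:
306442 + W(-10)*(-340 + 52) = 306442 - 10*(-340 + 52) = 306442 - 10*(-288) = 306442 + 2880 = 309322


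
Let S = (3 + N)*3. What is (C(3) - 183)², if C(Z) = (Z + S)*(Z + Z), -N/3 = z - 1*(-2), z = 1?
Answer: 74529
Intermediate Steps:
N = -9 (N = -3*(1 - 1*(-2)) = -3*(1 + 2) = -3*3 = -9)
S = -18 (S = (3 - 9)*3 = -6*3 = -18)
C(Z) = 2*Z*(-18 + Z) (C(Z) = (Z - 18)*(Z + Z) = (-18 + Z)*(2*Z) = 2*Z*(-18 + Z))
(C(3) - 183)² = (2*3*(-18 + 3) - 183)² = (2*3*(-15) - 183)² = (-90 - 183)² = (-273)² = 74529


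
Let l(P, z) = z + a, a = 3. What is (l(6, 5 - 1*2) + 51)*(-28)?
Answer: -1596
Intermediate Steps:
l(P, z) = 3 + z (l(P, z) = z + 3 = 3 + z)
(l(6, 5 - 1*2) + 51)*(-28) = ((3 + (5 - 1*2)) + 51)*(-28) = ((3 + (5 - 2)) + 51)*(-28) = ((3 + 3) + 51)*(-28) = (6 + 51)*(-28) = 57*(-28) = -1596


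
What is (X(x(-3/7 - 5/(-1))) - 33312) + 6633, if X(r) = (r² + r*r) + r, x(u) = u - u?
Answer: -26679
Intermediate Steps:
x(u) = 0
X(r) = r + 2*r² (X(r) = (r² + r²) + r = 2*r² + r = r + 2*r²)
(X(x(-3/7 - 5/(-1))) - 33312) + 6633 = (0*(1 + 2*0) - 33312) + 6633 = (0*(1 + 0) - 33312) + 6633 = (0*1 - 33312) + 6633 = (0 - 33312) + 6633 = -33312 + 6633 = -26679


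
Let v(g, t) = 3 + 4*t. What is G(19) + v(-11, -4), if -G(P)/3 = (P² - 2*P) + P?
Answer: -1039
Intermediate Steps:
G(P) = -3*P² + 3*P (G(P) = -3*((P² - 2*P) + P) = -3*(P² - P) = -3*P² + 3*P)
G(19) + v(-11, -4) = 3*19*(1 - 1*19) + (3 + 4*(-4)) = 3*19*(1 - 19) + (3 - 16) = 3*19*(-18) - 13 = -1026 - 13 = -1039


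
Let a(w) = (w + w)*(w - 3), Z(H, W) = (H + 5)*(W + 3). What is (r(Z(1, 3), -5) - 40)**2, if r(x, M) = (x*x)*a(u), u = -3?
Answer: 2173051456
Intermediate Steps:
Z(H, W) = (3 + W)*(5 + H) (Z(H, W) = (5 + H)*(3 + W) = (3 + W)*(5 + H))
a(w) = 2*w*(-3 + w) (a(w) = (2*w)*(-3 + w) = 2*w*(-3 + w))
r(x, M) = 36*x**2 (r(x, M) = (x*x)*(2*(-3)*(-3 - 3)) = x**2*(2*(-3)*(-6)) = x**2*36 = 36*x**2)
(r(Z(1, 3), -5) - 40)**2 = (36*(15 + 3*1 + 5*3 + 1*3)**2 - 40)**2 = (36*(15 + 3 + 15 + 3)**2 - 40)**2 = (36*36**2 - 40)**2 = (36*1296 - 40)**2 = (46656 - 40)**2 = 46616**2 = 2173051456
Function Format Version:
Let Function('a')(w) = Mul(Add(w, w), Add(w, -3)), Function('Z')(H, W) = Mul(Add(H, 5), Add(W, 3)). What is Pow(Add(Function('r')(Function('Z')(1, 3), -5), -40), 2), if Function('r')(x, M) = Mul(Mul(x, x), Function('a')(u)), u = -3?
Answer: 2173051456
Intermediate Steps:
Function('Z')(H, W) = Mul(Add(3, W), Add(5, H)) (Function('Z')(H, W) = Mul(Add(5, H), Add(3, W)) = Mul(Add(3, W), Add(5, H)))
Function('a')(w) = Mul(2, w, Add(-3, w)) (Function('a')(w) = Mul(Mul(2, w), Add(-3, w)) = Mul(2, w, Add(-3, w)))
Function('r')(x, M) = Mul(36, Pow(x, 2)) (Function('r')(x, M) = Mul(Mul(x, x), Mul(2, -3, Add(-3, -3))) = Mul(Pow(x, 2), Mul(2, -3, -6)) = Mul(Pow(x, 2), 36) = Mul(36, Pow(x, 2)))
Pow(Add(Function('r')(Function('Z')(1, 3), -5), -40), 2) = Pow(Add(Mul(36, Pow(Add(15, Mul(3, 1), Mul(5, 3), Mul(1, 3)), 2)), -40), 2) = Pow(Add(Mul(36, Pow(Add(15, 3, 15, 3), 2)), -40), 2) = Pow(Add(Mul(36, Pow(36, 2)), -40), 2) = Pow(Add(Mul(36, 1296), -40), 2) = Pow(Add(46656, -40), 2) = Pow(46616, 2) = 2173051456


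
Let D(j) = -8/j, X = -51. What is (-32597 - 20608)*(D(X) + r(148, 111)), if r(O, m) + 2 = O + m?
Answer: -232594525/17 ≈ -1.3682e+7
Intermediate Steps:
r(O, m) = -2 + O + m (r(O, m) = -2 + (O + m) = -2 + O + m)
(-32597 - 20608)*(D(X) + r(148, 111)) = (-32597 - 20608)*(-8/(-51) + (-2 + 148 + 111)) = -53205*(-8*(-1/51) + 257) = -53205*(8/51 + 257) = -53205*13115/51 = -232594525/17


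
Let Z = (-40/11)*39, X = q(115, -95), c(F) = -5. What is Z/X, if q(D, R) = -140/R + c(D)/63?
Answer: -1867320/18359 ≈ -101.71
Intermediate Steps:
q(D, R) = -5/63 - 140/R (q(D, R) = -140/R - 5/63 = -5/63 - 140/R)
X = 1669/1197 (X = -5/63 - 140/(-95) = -5/63 - 140*(-1/95) = -5/63 + 28/19 = 1669/1197 ≈ 1.3943)
Z = -1560/11 (Z = ((1/11)*(-40))*39 = -40/11*39 = -1560/11 ≈ -141.82)
Z/X = -1560/(11*1669/1197) = -1560/11*1197/1669 = -1867320/18359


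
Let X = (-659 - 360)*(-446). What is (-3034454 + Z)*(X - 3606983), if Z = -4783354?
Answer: 24645710080272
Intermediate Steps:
X = 454474 (X = -1019*(-446) = 454474)
(-3034454 + Z)*(X - 3606983) = (-3034454 - 4783354)*(454474 - 3606983) = -7817808*(-3152509) = 24645710080272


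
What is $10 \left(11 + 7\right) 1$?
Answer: $180$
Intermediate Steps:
$10 \left(11 + 7\right) 1 = 10 \cdot 18 \cdot 1 = 180 \cdot 1 = 180$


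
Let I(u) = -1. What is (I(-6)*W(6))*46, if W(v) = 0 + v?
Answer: -276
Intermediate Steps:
W(v) = v
(I(-6)*W(6))*46 = -1*6*46 = -6*46 = -276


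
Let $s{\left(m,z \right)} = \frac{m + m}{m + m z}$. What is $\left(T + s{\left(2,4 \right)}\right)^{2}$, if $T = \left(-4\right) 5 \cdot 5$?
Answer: $\frac{248004}{25} \approx 9920.2$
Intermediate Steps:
$s{\left(m,z \right)} = \frac{2 m}{m + m z}$
$T = -100$ ($T = \left(-20\right) 5 = -100$)
$\left(T + s{\left(2,4 \right)}\right)^{2} = \left(-100 + \frac{2}{1 + 4}\right)^{2} = \left(-100 + \frac{2}{5}\right)^{2} = \left(- \frac{498}{5}\right)^{2} = \frac{248004}{25}$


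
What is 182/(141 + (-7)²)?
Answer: 91/95 ≈ 0.95789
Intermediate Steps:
182/(141 + (-7)²) = 182/(141 + 49) = 182/190 = (1/190)*182 = 91/95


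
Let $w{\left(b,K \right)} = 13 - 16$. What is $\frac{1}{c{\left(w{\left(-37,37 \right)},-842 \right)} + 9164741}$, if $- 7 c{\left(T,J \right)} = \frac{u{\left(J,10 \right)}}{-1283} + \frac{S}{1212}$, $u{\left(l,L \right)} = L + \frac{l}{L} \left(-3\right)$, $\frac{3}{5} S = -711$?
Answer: $\frac{18141620}{166263251684797} \approx 1.0911 \cdot 10^{-7}$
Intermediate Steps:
$S = -1185$ ($S = \frac{5}{3} \left(-711\right) = -1185$)
$w{\left(b,K \right)} = -3$
$u{\left(l,L \right)} = L - \frac{3 l}{L}$
$c{\left(T,J \right)} = \frac{72975}{518332} - \frac{3 J}{89810}$ ($c{\left(T,J \right)} = - \frac{\frac{10 - \frac{3 J}{10}}{-1283} - \frac{1185}{1212}}{7} = - \frac{\left(10 - 3 J \frac{1}{10}\right) \left(- \frac{1}{1283}\right) - \frac{395}{404}}{7} = - \frac{\left(10 - \frac{3 J}{10}\right) \left(- \frac{1}{1283}\right) - \frac{395}{404}}{7} = - \frac{\left(- \frac{10}{1283} + \frac{3 J}{12830}\right) - \frac{395}{404}}{7} = - \frac{- \frac{510825}{518332} + \frac{3 J}{12830}}{7} = \frac{72975}{518332} - \frac{3 J}{89810}$)
$\frac{1}{c{\left(w{\left(-37,37 \right)},-842 \right)} + 9164741} = \frac{1}{\left(\frac{72975}{518332} - - \frac{1263}{44905}\right) + 9164741} = \frac{1}{\left(\frac{72975}{518332} + \frac{1263}{44905}\right) + 9164741} = \frac{1}{\frac{3064377}{18141620} + 9164741} = \frac{1}{\frac{166263251684797}{18141620}} = \frac{18141620}{166263251684797}$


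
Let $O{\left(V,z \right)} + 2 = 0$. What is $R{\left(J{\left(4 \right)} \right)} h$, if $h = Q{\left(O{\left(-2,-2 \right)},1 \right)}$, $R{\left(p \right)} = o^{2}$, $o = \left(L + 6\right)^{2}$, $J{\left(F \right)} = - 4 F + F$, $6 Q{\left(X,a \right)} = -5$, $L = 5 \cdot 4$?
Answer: $- \frac{1142440}{3} \approx -3.8081 \cdot 10^{5}$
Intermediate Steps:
$L = 20$
$O{\left(V,z \right)} = -2$ ($O{\left(V,z \right)} = -2 + 0 = -2$)
$Q{\left(X,a \right)} = - \frac{5}{6}$ ($Q{\left(X,a \right)} = \frac{1}{6} \left(-5\right) = - \frac{5}{6}$)
$J{\left(F \right)} = - 3 F$
$o = 676$ ($o = \left(20 + 6\right)^{2} = 26^{2} = 676$)
$R{\left(p \right)} = 456976$ ($R{\left(p \right)} = 676^{2} = 456976$)
$h = - \frac{5}{6} \approx -0.83333$
$R{\left(J{\left(4 \right)} \right)} h = 456976 \left(- \frac{5}{6}\right) = - \frac{1142440}{3}$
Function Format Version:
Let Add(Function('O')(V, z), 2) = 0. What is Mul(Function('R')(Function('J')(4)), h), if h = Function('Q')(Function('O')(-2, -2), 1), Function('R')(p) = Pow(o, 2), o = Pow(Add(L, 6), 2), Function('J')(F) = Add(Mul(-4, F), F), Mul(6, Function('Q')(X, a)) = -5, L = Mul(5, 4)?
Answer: Rational(-1142440, 3) ≈ -3.8081e+5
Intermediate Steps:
L = 20
Function('O')(V, z) = -2 (Function('O')(V, z) = Add(-2, 0) = -2)
Function('Q')(X, a) = Rational(-5, 6) (Function('Q')(X, a) = Mul(Rational(1, 6), -5) = Rational(-5, 6))
Function('J')(F) = Mul(-3, F)
o = 676 (o = Pow(Add(20, 6), 2) = Pow(26, 2) = 676)
Function('R')(p) = 456976 (Function('R')(p) = Pow(676, 2) = 456976)
h = Rational(-5, 6) ≈ -0.83333
Mul(Function('R')(Function('J')(4)), h) = Mul(456976, Rational(-5, 6)) = Rational(-1142440, 3)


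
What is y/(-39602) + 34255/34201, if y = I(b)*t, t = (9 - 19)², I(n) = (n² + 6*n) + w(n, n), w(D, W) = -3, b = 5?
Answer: 589360655/677214001 ≈ 0.87027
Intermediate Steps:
I(n) = -3 + n² + 6*n (I(n) = (n² + 6*n) - 3 = -3 + n² + 6*n)
t = 100 (t = (-10)² = 100)
y = 5200 (y = (-3 + 5² + 6*5)*100 = (-3 + 25 + 30)*100 = 52*100 = 5200)
y/(-39602) + 34255/34201 = 5200/(-39602) + 34255/34201 = 5200*(-1/39602) + 34255*(1/34201) = -2600/19801 + 34255/34201 = 589360655/677214001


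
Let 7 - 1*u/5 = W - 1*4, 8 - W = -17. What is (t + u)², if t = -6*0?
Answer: 4900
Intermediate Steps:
W = 25 (W = 8 - 1*(-17) = 8 + 17 = 25)
u = -70 (u = 35 - 5*(25 - 1*4) = 35 - 5*(25 - 4) = 35 - 5*21 = 35 - 105 = -70)
t = 0
(t + u)² = (0 - 70)² = (-70)² = 4900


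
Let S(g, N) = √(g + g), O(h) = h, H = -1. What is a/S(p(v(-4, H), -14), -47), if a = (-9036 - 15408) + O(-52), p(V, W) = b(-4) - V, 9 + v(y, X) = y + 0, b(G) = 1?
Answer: -12248*√7/7 ≈ -4629.3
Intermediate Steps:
v(y, X) = -9 + y (v(y, X) = -9 + (y + 0) = -9 + y)
p(V, W) = 1 - V
S(g, N) = √2*√g (S(g, N) = √(2*g) = √2*√g)
a = -24496 (a = (-9036 - 15408) - 52 = -24444 - 52 = -24496)
a/S(p(v(-4, H), -14), -47) = -24496*√2/(2*√(1 - (-9 - 4))) = -24496*√2/(2*√(1 - 1*(-13))) = -24496*√2/(2*√(1 + 13)) = -24496*√7/14 = -12248*√7/7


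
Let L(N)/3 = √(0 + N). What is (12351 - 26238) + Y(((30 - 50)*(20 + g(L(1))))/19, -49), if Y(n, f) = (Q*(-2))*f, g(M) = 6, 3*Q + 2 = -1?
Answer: -13985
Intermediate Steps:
Q = -1 (Q = -⅔ + (⅓)*(-1) = -⅔ - ⅓ = -1)
L(N) = 3*√N (L(N) = 3*√(0 + N) = 3*√N)
Y(n, f) = 2*f (Y(n, f) = (-1*(-2))*f = 2*f)
(12351 - 26238) + Y(((30 - 50)*(20 + g(L(1))))/19, -49) = (12351 - 26238) + 2*(-49) = -13887 - 98 = -13985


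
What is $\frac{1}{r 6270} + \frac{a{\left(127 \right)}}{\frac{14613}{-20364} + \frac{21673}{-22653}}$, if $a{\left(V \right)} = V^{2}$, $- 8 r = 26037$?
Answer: $- \frac{202443337633241248568}{21015354148166565} \approx -9633.1$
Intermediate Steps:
$r = - \frac{26037}{8}$ ($r = \left(- \frac{1}{8}\right) 26037 = - \frac{26037}{8} \approx -3254.6$)
$\frac{1}{r 6270} + \frac{a{\left(127 \right)}}{\frac{14613}{-20364} + \frac{21673}{-22653}} = \frac{1}{\left(- \frac{26037}{8}\right) 6270} + \frac{127^{2}}{\frac{14613}{-20364} + \frac{21673}{-22653}} = \left(- \frac{8}{26037}\right) \frac{1}{6270} + \frac{16129}{14613 \left(- \frac{1}{20364}\right) + 21673 \left(- \frac{1}{22653}\right)} = - \frac{4}{81625995} + \frac{16129}{- \frac{4871}{6788} - \frac{21673}{22653}} = - \frac{4}{81625995} + \frac{16129}{- \frac{257459087}{153768564}} = - \frac{4}{81625995} + 16129 \left(- \frac{153768564}{257459087}\right) = - \frac{4}{81625995} - \frac{2480133168756}{257459087} = - \frac{202443337633241248568}{21015354148166565}$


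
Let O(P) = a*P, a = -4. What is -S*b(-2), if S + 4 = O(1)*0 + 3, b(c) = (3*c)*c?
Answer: 12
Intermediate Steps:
b(c) = 3*c**2
O(P) = -4*P
S = -1 (S = -4 + (-4*1*0 + 3) = -4 + (-4*0 + 3) = -4 + (0 + 3) = -4 + 3 = -1)
-S*b(-2) = -(-1)*3*(-2)**2 = -(-1)*3*4 = -(-1)*12 = -1*(-12) = 12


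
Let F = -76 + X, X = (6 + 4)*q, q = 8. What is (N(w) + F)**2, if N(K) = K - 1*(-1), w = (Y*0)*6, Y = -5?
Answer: 25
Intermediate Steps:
w = 0 (w = -5*0*6 = 0*6 = 0)
X = 80 (X = (6 + 4)*8 = 10*8 = 80)
F = 4 (F = -76 + 80 = 4)
N(K) = 1 + K (N(K) = K + 1 = 1 + K)
(N(w) + F)**2 = ((1 + 0) + 4)**2 = (1 + 4)**2 = 5**2 = 25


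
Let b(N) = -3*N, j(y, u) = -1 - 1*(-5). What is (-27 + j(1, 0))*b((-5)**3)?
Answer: -8625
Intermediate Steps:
j(y, u) = 4 (j(y, u) = -1 + 5 = 4)
(-27 + j(1, 0))*b((-5)**3) = (-27 + 4)*(-3*(-5)**3) = -(-69)*(-125) = -23*375 = -8625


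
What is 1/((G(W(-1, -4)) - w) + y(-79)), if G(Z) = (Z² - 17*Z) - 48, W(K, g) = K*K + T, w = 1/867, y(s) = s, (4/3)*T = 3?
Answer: -13872/2381665 ≈ -0.0058245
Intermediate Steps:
T = 9/4 (T = (¾)*3 = 9/4 ≈ 2.2500)
w = 1/867 ≈ 0.0011534
W(K, g) = 9/4 + K² (W(K, g) = K*K + 9/4 = K² + 9/4 = 9/4 + K²)
G(Z) = -48 + Z² - 17*Z
1/((G(W(-1, -4)) - w) + y(-79)) = 1/(((-48 + (9/4 + (-1)²)² - 17*(9/4 + (-1)²)) - 1*1/867) - 79) = 1/(((-48 + (9/4 + 1)² - 17*(9/4 + 1)) - 1/867) - 79) = 1/(((-48 + (13/4)² - 17*13/4) - 1/867) - 79) = 1/(((-48 + 169/16 - 221/4) - 1/867) - 79) = 1/((-1483/16 - 1/867) - 79) = 1/(-1285777/13872 - 79) = 1/(-2381665/13872) = -13872/2381665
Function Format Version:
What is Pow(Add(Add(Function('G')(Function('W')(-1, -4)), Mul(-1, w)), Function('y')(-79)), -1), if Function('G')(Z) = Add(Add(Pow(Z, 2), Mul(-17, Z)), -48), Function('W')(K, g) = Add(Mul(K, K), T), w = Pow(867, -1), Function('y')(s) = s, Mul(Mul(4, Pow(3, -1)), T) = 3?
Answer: Rational(-13872, 2381665) ≈ -0.0058245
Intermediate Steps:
T = Rational(9, 4) (T = Mul(Rational(3, 4), 3) = Rational(9, 4) ≈ 2.2500)
w = Rational(1, 867) ≈ 0.0011534
Function('W')(K, g) = Add(Rational(9, 4), Pow(K, 2)) (Function('W')(K, g) = Add(Mul(K, K), Rational(9, 4)) = Add(Pow(K, 2), Rational(9, 4)) = Add(Rational(9, 4), Pow(K, 2)))
Function('G')(Z) = Add(-48, Pow(Z, 2), Mul(-17, Z))
Pow(Add(Add(Function('G')(Function('W')(-1, -4)), Mul(-1, w)), Function('y')(-79)), -1) = Pow(Add(Add(Add(-48, Pow(Add(Rational(9, 4), Pow(-1, 2)), 2), Mul(-17, Add(Rational(9, 4), Pow(-1, 2)))), Mul(-1, Rational(1, 867))), -79), -1) = Pow(Add(Add(Add(-48, Pow(Add(Rational(9, 4), 1), 2), Mul(-17, Add(Rational(9, 4), 1))), Rational(-1, 867)), -79), -1) = Pow(Add(Add(Add(-48, Pow(Rational(13, 4), 2), Mul(-17, Rational(13, 4))), Rational(-1, 867)), -79), -1) = Pow(Add(Add(Add(-48, Rational(169, 16), Rational(-221, 4)), Rational(-1, 867)), -79), -1) = Pow(Add(Add(Rational(-1483, 16), Rational(-1, 867)), -79), -1) = Pow(Add(Rational(-1285777, 13872), -79), -1) = Pow(Rational(-2381665, 13872), -1) = Rational(-13872, 2381665)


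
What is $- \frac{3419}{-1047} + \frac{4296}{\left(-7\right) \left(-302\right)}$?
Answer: $\frac{5862839}{1106679} \approx 5.2977$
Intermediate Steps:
$- \frac{3419}{-1047} + \frac{4296}{\left(-7\right) \left(-302\right)} = \left(-3419\right) \left(- \frac{1}{1047}\right) + \frac{4296}{2114} = \frac{3419}{1047} + 4296 \cdot \frac{1}{2114} = \frac{3419}{1047} + \frac{2148}{1057} = \frac{5862839}{1106679}$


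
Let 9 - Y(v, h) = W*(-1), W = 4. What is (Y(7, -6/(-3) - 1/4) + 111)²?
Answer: 15376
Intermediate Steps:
Y(v, h) = 13 (Y(v, h) = 9 - 4*(-1) = 9 - 1*(-4) = 9 + 4 = 13)
(Y(7, -6/(-3) - 1/4) + 111)² = (13 + 111)² = 124² = 15376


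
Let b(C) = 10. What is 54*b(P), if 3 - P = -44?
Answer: 540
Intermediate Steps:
P = 47 (P = 3 - 1*(-44) = 3 + 44 = 47)
54*b(P) = 54*10 = 540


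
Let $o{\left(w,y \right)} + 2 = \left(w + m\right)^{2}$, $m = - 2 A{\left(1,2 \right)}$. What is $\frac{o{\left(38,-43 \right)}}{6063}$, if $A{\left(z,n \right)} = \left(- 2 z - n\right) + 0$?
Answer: $\frac{2114}{6063} \approx 0.34867$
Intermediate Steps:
$A{\left(z,n \right)} = - n - 2 z$ ($A{\left(z,n \right)} = \left(- n - 2 z\right) + 0 = - n - 2 z$)
$m = 8$ ($m = - 2 \left(\left(-1\right) 2 - 2\right) = - 2 \left(-2 - 2\right) = \left(-2\right) \left(-4\right) = 8$)
$o{\left(w,y \right)} = -2 + \left(8 + w\right)^{2}$ ($o{\left(w,y \right)} = -2 + \left(w + 8\right)^{2} = -2 + \left(8 + w\right)^{2}$)
$\frac{o{\left(38,-43 \right)}}{6063} = \frac{-2 + \left(8 + 38\right)^{2}}{6063} = \left(-2 + 46^{2}\right) \frac{1}{6063} = \left(-2 + 2116\right) \frac{1}{6063} = 2114 \cdot \frac{1}{6063} = \frac{2114}{6063}$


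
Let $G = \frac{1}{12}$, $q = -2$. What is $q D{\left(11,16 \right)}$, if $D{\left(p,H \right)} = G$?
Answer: $- \frac{1}{6} \approx -0.16667$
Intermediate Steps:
$G = \frac{1}{12} \approx 0.083333$
$D{\left(p,H \right)} = \frac{1}{12}$
$q D{\left(11,16 \right)} = \left(-2\right) \frac{1}{12} = - \frac{1}{6}$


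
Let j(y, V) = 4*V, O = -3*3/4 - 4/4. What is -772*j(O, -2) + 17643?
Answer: 23819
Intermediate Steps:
O = -13/4 (O = -9*¼ - 4*¼ = -9/4 - 1 = -13/4 ≈ -3.2500)
-772*j(O, -2) + 17643 = -3088*(-2) + 17643 = -772*(-8) + 17643 = 6176 + 17643 = 23819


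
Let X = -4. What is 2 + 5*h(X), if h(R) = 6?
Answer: 32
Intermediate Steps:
2 + 5*h(X) = 2 + 5*6 = 2 + 30 = 32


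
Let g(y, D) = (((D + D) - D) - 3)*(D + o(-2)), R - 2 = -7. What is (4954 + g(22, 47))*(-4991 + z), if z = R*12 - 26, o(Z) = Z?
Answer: -35203918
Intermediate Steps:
R = -5 (R = 2 - 7 = -5)
z = -86 (z = -5*12 - 26 = -60 - 26 = -86)
g(y, D) = (-3 + D)*(-2 + D) (g(y, D) = (((D + D) - D) - 3)*(D - 2) = ((2*D - D) - 3)*(-2 + D) = (D - 3)*(-2 + D) = (-3 + D)*(-2 + D))
(4954 + g(22, 47))*(-4991 + z) = (4954 + (6 + 47**2 - 5*47))*(-4991 - 86) = (4954 + (6 + 2209 - 235))*(-5077) = (4954 + 1980)*(-5077) = 6934*(-5077) = -35203918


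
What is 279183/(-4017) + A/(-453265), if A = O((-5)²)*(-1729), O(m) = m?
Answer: -8424683178/121384367 ≈ -69.405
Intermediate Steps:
A = -43225 (A = (-5)²*(-1729) = 25*(-1729) = -43225)
279183/(-4017) + A/(-453265) = 279183/(-4017) - 43225/(-453265) = 279183*(-1/4017) - 43225*(-1/453265) = -93061/1339 + 8645/90653 = -8424683178/121384367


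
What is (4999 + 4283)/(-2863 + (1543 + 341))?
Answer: -9282/979 ≈ -9.4811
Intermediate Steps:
(4999 + 4283)/(-2863 + (1543 + 341)) = 9282/(-2863 + 1884) = 9282/(-979) = 9282*(-1/979) = -9282/979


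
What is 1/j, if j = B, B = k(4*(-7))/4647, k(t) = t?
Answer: -4647/28 ≈ -165.96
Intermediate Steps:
B = -28/4647 (B = (4*(-7))/4647 = -28*1/4647 = -28/4647 ≈ -0.0060254)
j = -28/4647 ≈ -0.0060254
1/j = 1/(-28/4647) = -4647/28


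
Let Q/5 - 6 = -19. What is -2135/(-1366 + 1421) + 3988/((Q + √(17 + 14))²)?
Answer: -1831018091/48371499 + 129610*√31/4397409 ≈ -37.689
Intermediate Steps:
Q = -65 (Q = 30 + 5*(-19) = 30 - 95 = -65)
-2135/(-1366 + 1421) + 3988/((Q + √(17 + 14))²) = -2135/(-1366 + 1421) + 3988/((-65 + √(17 + 14))²) = -2135/55 + 3988/((-65 + √31)²) = -2135*1/55 + 3988/(-65 + √31)² = -427/11 + 3988/(-65 + √31)²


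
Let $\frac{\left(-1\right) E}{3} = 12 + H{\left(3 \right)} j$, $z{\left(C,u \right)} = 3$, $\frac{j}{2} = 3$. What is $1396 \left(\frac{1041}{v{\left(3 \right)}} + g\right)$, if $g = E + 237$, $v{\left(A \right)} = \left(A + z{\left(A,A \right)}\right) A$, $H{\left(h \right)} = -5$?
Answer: $\frac{1460914}{3} \approx 4.8697 \cdot 10^{5}$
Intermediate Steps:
$j = 6$ ($j = 2 \cdot 3 = 6$)
$v{\left(A \right)} = A \left(3 + A\right)$ ($v{\left(A \right)} = \left(A + 3\right) A = \left(3 + A\right) A = A \left(3 + A\right)$)
$E = 54$ ($E = - 3 \left(12 - 30\right) = \left(-3\right) \left(-18\right) = 54$)
$g = 291$ ($g = 54 + 237 = 291$)
$1396 \left(\frac{1041}{v{\left(3 \right)}} + g\right) = 1396 \left(\frac{1041}{3 \left(3 + 3\right)} + 291\right) = 1396 \left(\frac{1041}{3 \cdot 6} + 291\right) = 1396 \left(\frac{1041}{18} + 291\right) = 1396 \left(1041 \cdot \frac{1}{18} + 291\right) = 1396 \left(\frac{347}{6} + 291\right) = 1396 \cdot \frac{2093}{6} = \frac{1460914}{3}$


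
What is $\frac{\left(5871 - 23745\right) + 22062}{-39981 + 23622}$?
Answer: $- \frac{1396}{5453} \approx -0.25601$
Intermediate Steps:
$\frac{\left(5871 - 23745\right) + 22062}{-39981 + 23622} = \frac{-17874 + 22062}{-16359} = 4188 \left(- \frac{1}{16359}\right) = - \frac{1396}{5453}$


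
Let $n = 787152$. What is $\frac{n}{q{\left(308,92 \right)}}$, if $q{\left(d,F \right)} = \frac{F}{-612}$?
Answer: $-5236272$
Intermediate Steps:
$q{\left(d,F \right)} = - \frac{F}{612}$ ($q{\left(d,F \right)} = F \left(- \frac{1}{612}\right) = - \frac{F}{612}$)
$\frac{n}{q{\left(308,92 \right)}} = \frac{787152}{\left(- \frac{1}{612}\right) 92} = \frac{787152}{- \frac{23}{153}} = 787152 \left(- \frac{153}{23}\right) = -5236272$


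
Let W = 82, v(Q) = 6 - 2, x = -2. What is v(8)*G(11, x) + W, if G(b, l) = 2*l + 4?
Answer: 82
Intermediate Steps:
v(Q) = 4
G(b, l) = 4 + 2*l
v(8)*G(11, x) + W = 4*(4 + 2*(-2)) + 82 = 4*(4 - 4) + 82 = 4*0 + 82 = 0 + 82 = 82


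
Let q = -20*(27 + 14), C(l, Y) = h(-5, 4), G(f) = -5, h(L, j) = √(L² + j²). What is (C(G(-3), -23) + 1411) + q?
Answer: 591 + √41 ≈ 597.40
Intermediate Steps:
C(l, Y) = √41 (C(l, Y) = √((-5)² + 4²) = √(25 + 16) = √41)
q = -820 (q = -20*41 = -820)
(C(G(-3), -23) + 1411) + q = (√41 + 1411) - 820 = (1411 + √41) - 820 = 591 + √41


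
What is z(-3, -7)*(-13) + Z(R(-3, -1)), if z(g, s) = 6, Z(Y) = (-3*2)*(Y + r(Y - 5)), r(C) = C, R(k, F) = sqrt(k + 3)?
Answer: -48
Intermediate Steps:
R(k, F) = sqrt(3 + k)
Z(Y) = 30 - 12*Y (Z(Y) = (-3*2)*(Y + (Y - 5)) = -6*(Y + (-5 + Y)) = -6*(-5 + 2*Y) = 30 - 12*Y)
z(-3, -7)*(-13) + Z(R(-3, -1)) = 6*(-13) + (30 - 12*sqrt(3 - 3)) = -78 + (30 - 12*sqrt(0)) = -78 + (30 - 12*0) = -78 + (30 + 0) = -78 + 30 = -48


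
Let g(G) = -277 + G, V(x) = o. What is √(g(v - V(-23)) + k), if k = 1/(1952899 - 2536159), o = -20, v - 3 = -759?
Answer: I*√86153681785515/291630 ≈ 31.828*I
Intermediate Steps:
v = -756 (v = 3 - 759 = -756)
V(x) = -20
k = -1/583260 (k = 1/(-583260) = -1/583260 ≈ -1.7145e-6)
√(g(v - V(-23)) + k) = √((-277 + (-756 - 1*(-20))) - 1/583260) = √((-277 + (-756 + 20)) - 1/583260) = √((-277 - 736) - 1/583260) = √(-1013 - 1/583260) = √(-590842381/583260) = I*√86153681785515/291630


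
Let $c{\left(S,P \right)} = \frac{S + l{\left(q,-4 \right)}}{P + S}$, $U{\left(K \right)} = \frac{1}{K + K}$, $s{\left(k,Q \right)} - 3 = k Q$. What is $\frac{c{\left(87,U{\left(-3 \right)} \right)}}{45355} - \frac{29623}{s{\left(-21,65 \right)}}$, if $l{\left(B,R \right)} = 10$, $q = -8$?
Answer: $\frac{699990949649}{32183998710} \approx 21.75$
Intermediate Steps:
$s{\left(k,Q \right)} = 3 + Q k$ ($s{\left(k,Q \right)} = 3 + k Q = 3 + Q k$)
$U{\left(K \right)} = \frac{1}{2 K}$
$c{\left(S,P \right)} = \frac{10 + S}{P + S}$ ($c{\left(S,P \right)} = \frac{S + 10}{P + S} = \frac{10 + S}{P + S}$)
$\frac{c{\left(87,U{\left(-3 \right)} \right)}}{45355} - \frac{29623}{s{\left(-21,65 \right)}} = \frac{\frac{1}{\frac{1}{2 \left(-3\right)} + 87} \left(10 + 87\right)}{45355} - \frac{29623}{3 + 65 \left(-21\right)} = \frac{1}{\frac{1}{2} \left(- \frac{1}{3}\right) + 87} \cdot 97 \cdot \frac{1}{45355} - \frac{29623}{3 - 1365} = \frac{1}{- \frac{1}{6} + 87} \cdot 97 \cdot \frac{1}{45355} - \frac{29623}{-1362} = \frac{1}{\frac{521}{6}} \cdot 97 \cdot \frac{1}{45355} - - \frac{29623}{1362} = \frac{6}{521} \cdot 97 \cdot \frac{1}{45355} + \frac{29623}{1362} = \frac{582}{521} \cdot \frac{1}{45355} + \frac{29623}{1362} = \frac{582}{23629955} + \frac{29623}{1362} = \frac{699990949649}{32183998710}$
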